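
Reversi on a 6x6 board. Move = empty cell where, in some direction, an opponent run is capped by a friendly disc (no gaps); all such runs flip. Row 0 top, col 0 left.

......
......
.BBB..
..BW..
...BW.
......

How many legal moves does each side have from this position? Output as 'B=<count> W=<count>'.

-- B to move --
(2,4): no bracket -> illegal
(3,4): flips 1 -> legal
(3,5): no bracket -> illegal
(4,2): no bracket -> illegal
(4,5): flips 1 -> legal
(5,3): no bracket -> illegal
(5,4): no bracket -> illegal
(5,5): flips 2 -> legal
B mobility = 3
-- W to move --
(1,0): no bracket -> illegal
(1,1): flips 1 -> legal
(1,2): no bracket -> illegal
(1,3): flips 1 -> legal
(1,4): no bracket -> illegal
(2,0): no bracket -> illegal
(2,4): no bracket -> illegal
(3,0): no bracket -> illegal
(3,1): flips 1 -> legal
(3,4): no bracket -> illegal
(4,1): no bracket -> illegal
(4,2): flips 1 -> legal
(5,2): no bracket -> illegal
(5,3): flips 1 -> legal
(5,4): no bracket -> illegal
W mobility = 5

Answer: B=3 W=5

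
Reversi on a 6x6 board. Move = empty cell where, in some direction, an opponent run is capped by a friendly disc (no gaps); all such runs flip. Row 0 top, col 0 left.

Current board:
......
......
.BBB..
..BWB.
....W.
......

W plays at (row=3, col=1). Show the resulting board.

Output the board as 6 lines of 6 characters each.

Place W at (3,1); scan 8 dirs for brackets.
Dir NW: first cell '.' (not opp) -> no flip
Dir N: opp run (2,1), next='.' -> no flip
Dir NE: opp run (2,2), next='.' -> no flip
Dir W: first cell '.' (not opp) -> no flip
Dir E: opp run (3,2) capped by W -> flip
Dir SW: first cell '.' (not opp) -> no flip
Dir S: first cell '.' (not opp) -> no flip
Dir SE: first cell '.' (not opp) -> no flip
All flips: (3,2)

Answer: ......
......
.BBB..
.WWWB.
....W.
......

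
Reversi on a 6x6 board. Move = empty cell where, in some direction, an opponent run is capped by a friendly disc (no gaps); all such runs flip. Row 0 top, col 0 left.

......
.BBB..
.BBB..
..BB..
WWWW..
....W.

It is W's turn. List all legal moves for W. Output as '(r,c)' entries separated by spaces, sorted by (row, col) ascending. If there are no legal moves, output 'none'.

(0,0): no bracket -> illegal
(0,1): no bracket -> illegal
(0,2): flips 3 -> legal
(0,3): flips 3 -> legal
(0,4): no bracket -> illegal
(1,0): flips 2 -> legal
(1,4): flips 2 -> legal
(2,0): no bracket -> illegal
(2,4): flips 1 -> legal
(3,0): no bracket -> illegal
(3,1): no bracket -> illegal
(3,4): no bracket -> illegal
(4,4): no bracket -> illegal

Answer: (0,2) (0,3) (1,0) (1,4) (2,4)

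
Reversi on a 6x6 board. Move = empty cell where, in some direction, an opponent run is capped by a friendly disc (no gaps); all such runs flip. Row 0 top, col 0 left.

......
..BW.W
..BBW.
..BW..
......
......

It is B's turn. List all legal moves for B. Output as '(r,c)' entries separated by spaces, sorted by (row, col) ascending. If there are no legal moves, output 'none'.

(0,2): no bracket -> illegal
(0,3): flips 1 -> legal
(0,4): flips 1 -> legal
(0,5): no bracket -> illegal
(1,4): flips 1 -> legal
(2,5): flips 1 -> legal
(3,4): flips 1 -> legal
(3,5): no bracket -> illegal
(4,2): no bracket -> illegal
(4,3): flips 1 -> legal
(4,4): flips 1 -> legal

Answer: (0,3) (0,4) (1,4) (2,5) (3,4) (4,3) (4,4)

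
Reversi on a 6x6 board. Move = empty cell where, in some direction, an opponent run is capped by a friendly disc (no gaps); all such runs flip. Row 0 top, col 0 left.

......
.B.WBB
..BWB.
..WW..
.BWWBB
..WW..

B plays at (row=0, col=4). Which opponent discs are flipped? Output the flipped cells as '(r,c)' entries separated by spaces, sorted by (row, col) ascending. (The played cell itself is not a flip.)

Answer: (1,3)

Derivation:
Dir NW: edge -> no flip
Dir N: edge -> no flip
Dir NE: edge -> no flip
Dir W: first cell '.' (not opp) -> no flip
Dir E: first cell '.' (not opp) -> no flip
Dir SW: opp run (1,3) capped by B -> flip
Dir S: first cell 'B' (not opp) -> no flip
Dir SE: first cell 'B' (not opp) -> no flip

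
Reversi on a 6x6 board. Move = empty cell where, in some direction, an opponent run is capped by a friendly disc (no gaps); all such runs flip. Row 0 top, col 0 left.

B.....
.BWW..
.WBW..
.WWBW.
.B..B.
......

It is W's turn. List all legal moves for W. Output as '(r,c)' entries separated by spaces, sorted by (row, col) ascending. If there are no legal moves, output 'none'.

Answer: (0,1) (1,0) (4,3) (5,0) (5,1) (5,4)

Derivation:
(0,1): flips 1 -> legal
(0,2): no bracket -> illegal
(1,0): flips 1 -> legal
(2,0): no bracket -> illegal
(2,4): no bracket -> illegal
(3,0): no bracket -> illegal
(3,5): no bracket -> illegal
(4,0): no bracket -> illegal
(4,2): no bracket -> illegal
(4,3): flips 1 -> legal
(4,5): no bracket -> illegal
(5,0): flips 1 -> legal
(5,1): flips 1 -> legal
(5,2): no bracket -> illegal
(5,3): no bracket -> illegal
(5,4): flips 1 -> legal
(5,5): no bracket -> illegal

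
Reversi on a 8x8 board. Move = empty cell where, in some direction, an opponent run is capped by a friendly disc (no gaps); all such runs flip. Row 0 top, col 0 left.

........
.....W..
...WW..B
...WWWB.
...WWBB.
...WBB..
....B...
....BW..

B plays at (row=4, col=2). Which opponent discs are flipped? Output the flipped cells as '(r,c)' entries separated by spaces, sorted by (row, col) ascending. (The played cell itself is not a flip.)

Dir NW: first cell '.' (not opp) -> no flip
Dir N: first cell '.' (not opp) -> no flip
Dir NE: opp run (3,3) (2,4) (1,5), next='.' -> no flip
Dir W: first cell '.' (not opp) -> no flip
Dir E: opp run (4,3) (4,4) capped by B -> flip
Dir SW: first cell '.' (not opp) -> no flip
Dir S: first cell '.' (not opp) -> no flip
Dir SE: opp run (5,3) capped by B -> flip

Answer: (4,3) (4,4) (5,3)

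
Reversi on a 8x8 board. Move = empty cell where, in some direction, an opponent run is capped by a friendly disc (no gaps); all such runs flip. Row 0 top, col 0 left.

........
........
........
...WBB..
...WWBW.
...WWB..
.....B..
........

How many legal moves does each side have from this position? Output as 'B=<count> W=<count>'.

-- B to move --
(2,2): flips 2 -> legal
(2,3): no bracket -> illegal
(2,4): no bracket -> illegal
(3,2): flips 3 -> legal
(3,6): no bracket -> illegal
(3,7): flips 1 -> legal
(4,2): flips 2 -> legal
(4,7): flips 1 -> legal
(5,2): flips 3 -> legal
(5,6): no bracket -> illegal
(5,7): flips 1 -> legal
(6,2): flips 2 -> legal
(6,3): flips 1 -> legal
(6,4): flips 2 -> legal
B mobility = 10
-- W to move --
(2,3): no bracket -> illegal
(2,4): flips 2 -> legal
(2,5): flips 1 -> legal
(2,6): flips 1 -> legal
(3,6): flips 3 -> legal
(5,6): flips 1 -> legal
(6,4): flips 1 -> legal
(6,6): flips 1 -> legal
(7,4): no bracket -> illegal
(7,5): no bracket -> illegal
(7,6): flips 1 -> legal
W mobility = 8

Answer: B=10 W=8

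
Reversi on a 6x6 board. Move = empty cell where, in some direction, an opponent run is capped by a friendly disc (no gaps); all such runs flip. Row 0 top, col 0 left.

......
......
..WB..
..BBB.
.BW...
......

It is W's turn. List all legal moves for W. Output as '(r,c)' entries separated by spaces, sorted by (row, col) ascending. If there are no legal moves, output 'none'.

(1,2): no bracket -> illegal
(1,3): no bracket -> illegal
(1,4): no bracket -> illegal
(2,1): no bracket -> illegal
(2,4): flips 2 -> legal
(2,5): no bracket -> illegal
(3,0): no bracket -> illegal
(3,1): no bracket -> illegal
(3,5): no bracket -> illegal
(4,0): flips 1 -> legal
(4,3): no bracket -> illegal
(4,4): flips 1 -> legal
(4,5): no bracket -> illegal
(5,0): no bracket -> illegal
(5,1): no bracket -> illegal
(5,2): no bracket -> illegal

Answer: (2,4) (4,0) (4,4)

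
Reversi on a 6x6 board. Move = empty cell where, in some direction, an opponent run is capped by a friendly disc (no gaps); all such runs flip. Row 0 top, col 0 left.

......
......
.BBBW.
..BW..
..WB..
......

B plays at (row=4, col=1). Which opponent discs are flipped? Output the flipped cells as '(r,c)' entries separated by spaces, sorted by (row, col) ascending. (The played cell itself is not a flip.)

Dir NW: first cell '.' (not opp) -> no flip
Dir N: first cell '.' (not opp) -> no flip
Dir NE: first cell 'B' (not opp) -> no flip
Dir W: first cell '.' (not opp) -> no flip
Dir E: opp run (4,2) capped by B -> flip
Dir SW: first cell '.' (not opp) -> no flip
Dir S: first cell '.' (not opp) -> no flip
Dir SE: first cell '.' (not opp) -> no flip

Answer: (4,2)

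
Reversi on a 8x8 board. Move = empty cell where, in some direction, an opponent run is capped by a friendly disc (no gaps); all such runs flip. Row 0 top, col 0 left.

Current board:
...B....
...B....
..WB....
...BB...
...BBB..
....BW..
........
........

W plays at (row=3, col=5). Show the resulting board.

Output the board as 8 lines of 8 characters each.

Answer: ...B....
...B....
..WB....
...BBW..
...BBW..
....BW..
........
........

Derivation:
Place W at (3,5); scan 8 dirs for brackets.
Dir NW: first cell '.' (not opp) -> no flip
Dir N: first cell '.' (not opp) -> no flip
Dir NE: first cell '.' (not opp) -> no flip
Dir W: opp run (3,4) (3,3), next='.' -> no flip
Dir E: first cell '.' (not opp) -> no flip
Dir SW: opp run (4,4), next='.' -> no flip
Dir S: opp run (4,5) capped by W -> flip
Dir SE: first cell '.' (not opp) -> no flip
All flips: (4,5)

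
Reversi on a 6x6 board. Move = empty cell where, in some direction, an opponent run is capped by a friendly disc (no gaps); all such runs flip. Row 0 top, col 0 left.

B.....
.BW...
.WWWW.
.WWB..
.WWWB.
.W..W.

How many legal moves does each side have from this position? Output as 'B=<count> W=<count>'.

Answer: B=5 W=5

Derivation:
-- B to move --
(0,1): no bracket -> illegal
(0,2): no bracket -> illegal
(0,3): no bracket -> illegal
(1,0): no bracket -> illegal
(1,3): flips 2 -> legal
(1,4): no bracket -> illegal
(1,5): flips 1 -> legal
(2,0): no bracket -> illegal
(2,5): no bracket -> illegal
(3,0): flips 2 -> legal
(3,4): no bracket -> illegal
(3,5): no bracket -> illegal
(4,0): flips 3 -> legal
(4,5): no bracket -> illegal
(5,0): no bracket -> illegal
(5,2): no bracket -> illegal
(5,3): flips 1 -> legal
(5,5): no bracket -> illegal
B mobility = 5
-- W to move --
(0,1): flips 1 -> legal
(0,2): no bracket -> illegal
(1,0): flips 1 -> legal
(2,0): no bracket -> illegal
(3,4): flips 2 -> legal
(3,5): no bracket -> illegal
(4,5): flips 1 -> legal
(5,3): no bracket -> illegal
(5,5): flips 2 -> legal
W mobility = 5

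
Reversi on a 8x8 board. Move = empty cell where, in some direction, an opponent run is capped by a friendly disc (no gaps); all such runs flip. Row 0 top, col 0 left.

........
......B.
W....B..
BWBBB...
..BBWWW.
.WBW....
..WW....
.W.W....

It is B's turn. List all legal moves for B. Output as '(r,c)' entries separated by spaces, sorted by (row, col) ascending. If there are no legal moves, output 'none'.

(1,0): flips 1 -> legal
(1,1): no bracket -> illegal
(2,1): no bracket -> illegal
(2,2): no bracket -> illegal
(3,5): no bracket -> illegal
(3,6): no bracket -> illegal
(3,7): no bracket -> illegal
(4,0): no bracket -> illegal
(4,1): no bracket -> illegal
(4,7): flips 3 -> legal
(5,0): flips 1 -> legal
(5,4): flips 2 -> legal
(5,5): flips 1 -> legal
(5,6): flips 1 -> legal
(5,7): no bracket -> illegal
(6,0): flips 1 -> legal
(6,1): no bracket -> illegal
(6,4): flips 1 -> legal
(7,0): no bracket -> illegal
(7,2): flips 1 -> legal
(7,4): flips 1 -> legal

Answer: (1,0) (4,7) (5,0) (5,4) (5,5) (5,6) (6,0) (6,4) (7,2) (7,4)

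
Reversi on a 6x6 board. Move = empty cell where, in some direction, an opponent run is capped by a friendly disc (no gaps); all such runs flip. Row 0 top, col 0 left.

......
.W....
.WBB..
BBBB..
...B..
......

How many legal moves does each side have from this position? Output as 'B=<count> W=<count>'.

-- B to move --
(0,0): flips 1 -> legal
(0,1): flips 2 -> legal
(0,2): no bracket -> illegal
(1,0): flips 1 -> legal
(1,2): flips 1 -> legal
(2,0): flips 1 -> legal
B mobility = 5
-- W to move --
(1,2): no bracket -> illegal
(1,3): no bracket -> illegal
(1,4): no bracket -> illegal
(2,0): no bracket -> illegal
(2,4): flips 2 -> legal
(3,4): no bracket -> illegal
(4,0): no bracket -> illegal
(4,1): flips 1 -> legal
(4,2): no bracket -> illegal
(4,4): flips 2 -> legal
(5,2): no bracket -> illegal
(5,3): no bracket -> illegal
(5,4): flips 2 -> legal
W mobility = 4

Answer: B=5 W=4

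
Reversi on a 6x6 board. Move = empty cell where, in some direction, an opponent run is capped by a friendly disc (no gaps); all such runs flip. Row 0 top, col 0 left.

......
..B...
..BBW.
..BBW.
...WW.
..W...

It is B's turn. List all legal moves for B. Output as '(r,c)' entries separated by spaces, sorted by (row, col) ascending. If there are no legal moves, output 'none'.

(1,3): no bracket -> illegal
(1,4): no bracket -> illegal
(1,5): flips 1 -> legal
(2,5): flips 1 -> legal
(3,5): flips 1 -> legal
(4,1): no bracket -> illegal
(4,2): no bracket -> illegal
(4,5): flips 1 -> legal
(5,1): no bracket -> illegal
(5,3): flips 1 -> legal
(5,4): flips 1 -> legal
(5,5): flips 1 -> legal

Answer: (1,5) (2,5) (3,5) (4,5) (5,3) (5,4) (5,5)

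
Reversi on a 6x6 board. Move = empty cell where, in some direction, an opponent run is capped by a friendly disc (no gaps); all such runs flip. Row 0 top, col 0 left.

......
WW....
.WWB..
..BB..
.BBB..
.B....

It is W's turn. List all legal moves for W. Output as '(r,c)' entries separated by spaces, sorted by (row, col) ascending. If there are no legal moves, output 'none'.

(1,2): no bracket -> illegal
(1,3): no bracket -> illegal
(1,4): no bracket -> illegal
(2,4): flips 1 -> legal
(3,0): no bracket -> illegal
(3,1): no bracket -> illegal
(3,4): no bracket -> illegal
(4,0): no bracket -> illegal
(4,4): flips 1 -> legal
(5,0): no bracket -> illegal
(5,2): flips 2 -> legal
(5,3): no bracket -> illegal
(5,4): flips 2 -> legal

Answer: (2,4) (4,4) (5,2) (5,4)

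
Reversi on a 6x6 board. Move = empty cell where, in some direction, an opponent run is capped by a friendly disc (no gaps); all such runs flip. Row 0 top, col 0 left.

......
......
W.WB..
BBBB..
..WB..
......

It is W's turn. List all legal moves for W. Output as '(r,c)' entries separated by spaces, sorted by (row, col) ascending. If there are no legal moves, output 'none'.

Answer: (2,4) (4,0) (4,4)

Derivation:
(1,2): no bracket -> illegal
(1,3): no bracket -> illegal
(1,4): no bracket -> illegal
(2,1): no bracket -> illegal
(2,4): flips 2 -> legal
(3,4): no bracket -> illegal
(4,0): flips 2 -> legal
(4,1): no bracket -> illegal
(4,4): flips 2 -> legal
(5,2): no bracket -> illegal
(5,3): no bracket -> illegal
(5,4): no bracket -> illegal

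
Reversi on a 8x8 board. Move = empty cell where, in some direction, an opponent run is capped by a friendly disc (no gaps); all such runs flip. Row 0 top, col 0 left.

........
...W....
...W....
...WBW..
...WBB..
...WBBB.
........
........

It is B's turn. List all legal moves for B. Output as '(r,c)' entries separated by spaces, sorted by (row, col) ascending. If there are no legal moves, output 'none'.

(0,2): no bracket -> illegal
(0,3): no bracket -> illegal
(0,4): no bracket -> illegal
(1,2): flips 1 -> legal
(1,4): no bracket -> illegal
(2,2): flips 1 -> legal
(2,4): no bracket -> illegal
(2,5): flips 1 -> legal
(2,6): flips 1 -> legal
(3,2): flips 2 -> legal
(3,6): flips 1 -> legal
(4,2): flips 1 -> legal
(4,6): no bracket -> illegal
(5,2): flips 2 -> legal
(6,2): flips 1 -> legal
(6,3): no bracket -> illegal
(6,4): no bracket -> illegal

Answer: (1,2) (2,2) (2,5) (2,6) (3,2) (3,6) (4,2) (5,2) (6,2)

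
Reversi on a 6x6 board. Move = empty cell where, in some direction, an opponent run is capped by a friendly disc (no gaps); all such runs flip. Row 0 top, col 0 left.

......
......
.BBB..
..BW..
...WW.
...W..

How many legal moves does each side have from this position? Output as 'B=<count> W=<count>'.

Answer: B=3 W=4

Derivation:
-- B to move --
(2,4): no bracket -> illegal
(3,4): flips 1 -> legal
(3,5): no bracket -> illegal
(4,2): no bracket -> illegal
(4,5): no bracket -> illegal
(5,2): no bracket -> illegal
(5,4): flips 1 -> legal
(5,5): flips 2 -> legal
B mobility = 3
-- W to move --
(1,0): flips 2 -> legal
(1,1): flips 1 -> legal
(1,2): no bracket -> illegal
(1,3): flips 1 -> legal
(1,4): no bracket -> illegal
(2,0): no bracket -> illegal
(2,4): no bracket -> illegal
(3,0): no bracket -> illegal
(3,1): flips 1 -> legal
(3,4): no bracket -> illegal
(4,1): no bracket -> illegal
(4,2): no bracket -> illegal
W mobility = 4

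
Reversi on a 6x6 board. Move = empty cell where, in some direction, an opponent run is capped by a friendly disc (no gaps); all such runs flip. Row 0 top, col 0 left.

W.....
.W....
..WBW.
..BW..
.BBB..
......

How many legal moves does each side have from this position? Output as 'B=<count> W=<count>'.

-- B to move --
(0,1): no bracket -> illegal
(0,2): no bracket -> illegal
(1,0): no bracket -> illegal
(1,2): flips 1 -> legal
(1,3): no bracket -> illegal
(1,4): no bracket -> illegal
(1,5): flips 2 -> legal
(2,0): no bracket -> illegal
(2,1): flips 1 -> legal
(2,5): flips 1 -> legal
(3,1): no bracket -> illegal
(3,4): flips 1 -> legal
(3,5): no bracket -> illegal
(4,4): no bracket -> illegal
B mobility = 5
-- W to move --
(1,2): no bracket -> illegal
(1,3): flips 1 -> legal
(1,4): no bracket -> illegal
(2,1): no bracket -> illegal
(3,0): no bracket -> illegal
(3,1): flips 1 -> legal
(3,4): no bracket -> illegal
(4,0): no bracket -> illegal
(4,4): no bracket -> illegal
(5,0): no bracket -> illegal
(5,1): flips 1 -> legal
(5,2): flips 2 -> legal
(5,3): flips 1 -> legal
(5,4): no bracket -> illegal
W mobility = 5

Answer: B=5 W=5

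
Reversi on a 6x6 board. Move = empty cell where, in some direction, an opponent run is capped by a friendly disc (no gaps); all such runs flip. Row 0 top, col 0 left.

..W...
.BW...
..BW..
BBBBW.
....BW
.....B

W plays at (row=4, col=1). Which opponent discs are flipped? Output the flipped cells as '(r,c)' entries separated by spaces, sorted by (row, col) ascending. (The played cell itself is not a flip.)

Answer: (3,2)

Derivation:
Dir NW: opp run (3,0), next=edge -> no flip
Dir N: opp run (3,1), next='.' -> no flip
Dir NE: opp run (3,2) capped by W -> flip
Dir W: first cell '.' (not opp) -> no flip
Dir E: first cell '.' (not opp) -> no flip
Dir SW: first cell '.' (not opp) -> no flip
Dir S: first cell '.' (not opp) -> no flip
Dir SE: first cell '.' (not opp) -> no flip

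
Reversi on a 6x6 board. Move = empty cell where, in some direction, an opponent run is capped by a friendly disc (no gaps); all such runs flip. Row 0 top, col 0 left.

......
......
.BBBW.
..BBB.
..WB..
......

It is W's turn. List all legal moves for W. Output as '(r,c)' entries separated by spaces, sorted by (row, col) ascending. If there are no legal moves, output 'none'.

Answer: (1,2) (2,0) (4,4)

Derivation:
(1,0): no bracket -> illegal
(1,1): no bracket -> illegal
(1,2): flips 2 -> legal
(1,3): no bracket -> illegal
(1,4): no bracket -> illegal
(2,0): flips 3 -> legal
(2,5): no bracket -> illegal
(3,0): no bracket -> illegal
(3,1): no bracket -> illegal
(3,5): no bracket -> illegal
(4,1): no bracket -> illegal
(4,4): flips 2 -> legal
(4,5): no bracket -> illegal
(5,2): no bracket -> illegal
(5,3): no bracket -> illegal
(5,4): no bracket -> illegal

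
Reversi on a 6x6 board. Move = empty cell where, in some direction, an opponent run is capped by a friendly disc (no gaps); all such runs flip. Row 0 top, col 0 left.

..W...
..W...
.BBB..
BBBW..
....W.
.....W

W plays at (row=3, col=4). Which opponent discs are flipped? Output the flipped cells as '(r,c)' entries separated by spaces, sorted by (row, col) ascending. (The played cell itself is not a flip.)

Answer: (2,3)

Derivation:
Dir NW: opp run (2,3) capped by W -> flip
Dir N: first cell '.' (not opp) -> no flip
Dir NE: first cell '.' (not opp) -> no flip
Dir W: first cell 'W' (not opp) -> no flip
Dir E: first cell '.' (not opp) -> no flip
Dir SW: first cell '.' (not opp) -> no flip
Dir S: first cell 'W' (not opp) -> no flip
Dir SE: first cell '.' (not opp) -> no flip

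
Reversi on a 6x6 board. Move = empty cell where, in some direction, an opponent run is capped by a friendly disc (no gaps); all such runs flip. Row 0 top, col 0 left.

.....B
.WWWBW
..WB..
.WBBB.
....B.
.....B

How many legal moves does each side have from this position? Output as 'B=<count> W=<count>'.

Answer: B=8 W=5

Derivation:
-- B to move --
(0,0): flips 2 -> legal
(0,1): flips 1 -> legal
(0,2): flips 2 -> legal
(0,3): flips 1 -> legal
(0,4): no bracket -> illegal
(1,0): flips 3 -> legal
(2,0): no bracket -> illegal
(2,1): flips 1 -> legal
(2,4): no bracket -> illegal
(2,5): flips 1 -> legal
(3,0): flips 1 -> legal
(4,0): no bracket -> illegal
(4,1): no bracket -> illegal
(4,2): no bracket -> illegal
B mobility = 8
-- W to move --
(0,3): no bracket -> illegal
(0,4): no bracket -> illegal
(2,1): no bracket -> illegal
(2,4): flips 1 -> legal
(2,5): no bracket -> illegal
(3,5): flips 3 -> legal
(4,1): no bracket -> illegal
(4,2): flips 1 -> legal
(4,3): flips 2 -> legal
(4,5): flips 2 -> legal
(5,3): no bracket -> illegal
(5,4): no bracket -> illegal
W mobility = 5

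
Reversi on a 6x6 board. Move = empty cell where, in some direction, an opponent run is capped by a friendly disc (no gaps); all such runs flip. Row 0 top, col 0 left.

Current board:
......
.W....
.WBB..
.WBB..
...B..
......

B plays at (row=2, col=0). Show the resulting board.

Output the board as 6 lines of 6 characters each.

Place B at (2,0); scan 8 dirs for brackets.
Dir NW: edge -> no flip
Dir N: first cell '.' (not opp) -> no flip
Dir NE: opp run (1,1), next='.' -> no flip
Dir W: edge -> no flip
Dir E: opp run (2,1) capped by B -> flip
Dir SW: edge -> no flip
Dir S: first cell '.' (not opp) -> no flip
Dir SE: opp run (3,1), next='.' -> no flip
All flips: (2,1)

Answer: ......
.W....
BBBB..
.WBB..
...B..
......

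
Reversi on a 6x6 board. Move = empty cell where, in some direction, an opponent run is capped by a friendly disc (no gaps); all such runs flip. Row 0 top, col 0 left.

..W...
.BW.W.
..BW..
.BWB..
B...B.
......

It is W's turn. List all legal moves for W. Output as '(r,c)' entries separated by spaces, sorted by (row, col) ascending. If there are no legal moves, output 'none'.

Answer: (1,0) (2,0) (2,1) (3,0) (3,4) (4,3)

Derivation:
(0,0): no bracket -> illegal
(0,1): no bracket -> illegal
(1,0): flips 1 -> legal
(1,3): no bracket -> illegal
(2,0): flips 1 -> legal
(2,1): flips 1 -> legal
(2,4): no bracket -> illegal
(3,0): flips 1 -> legal
(3,4): flips 1 -> legal
(3,5): no bracket -> illegal
(4,1): no bracket -> illegal
(4,2): no bracket -> illegal
(4,3): flips 1 -> legal
(4,5): no bracket -> illegal
(5,0): no bracket -> illegal
(5,1): no bracket -> illegal
(5,3): no bracket -> illegal
(5,4): no bracket -> illegal
(5,5): no bracket -> illegal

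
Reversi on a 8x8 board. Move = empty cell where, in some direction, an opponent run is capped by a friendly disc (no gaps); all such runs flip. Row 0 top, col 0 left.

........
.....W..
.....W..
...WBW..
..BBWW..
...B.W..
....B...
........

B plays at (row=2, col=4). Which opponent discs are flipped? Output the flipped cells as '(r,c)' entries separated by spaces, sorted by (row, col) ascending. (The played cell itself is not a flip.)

Answer: (3,3)

Derivation:
Dir NW: first cell '.' (not opp) -> no flip
Dir N: first cell '.' (not opp) -> no flip
Dir NE: opp run (1,5), next='.' -> no flip
Dir W: first cell '.' (not opp) -> no flip
Dir E: opp run (2,5), next='.' -> no flip
Dir SW: opp run (3,3) capped by B -> flip
Dir S: first cell 'B' (not opp) -> no flip
Dir SE: opp run (3,5), next='.' -> no flip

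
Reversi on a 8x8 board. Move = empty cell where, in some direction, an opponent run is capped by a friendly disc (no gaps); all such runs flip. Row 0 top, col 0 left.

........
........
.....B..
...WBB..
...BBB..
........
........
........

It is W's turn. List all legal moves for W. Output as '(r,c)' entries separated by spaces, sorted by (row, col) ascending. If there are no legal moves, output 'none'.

Answer: (3,6) (5,3) (5,5)

Derivation:
(1,4): no bracket -> illegal
(1,5): no bracket -> illegal
(1,6): no bracket -> illegal
(2,3): no bracket -> illegal
(2,4): no bracket -> illegal
(2,6): no bracket -> illegal
(3,2): no bracket -> illegal
(3,6): flips 2 -> legal
(4,2): no bracket -> illegal
(4,6): no bracket -> illegal
(5,2): no bracket -> illegal
(5,3): flips 1 -> legal
(5,4): no bracket -> illegal
(5,5): flips 1 -> legal
(5,6): no bracket -> illegal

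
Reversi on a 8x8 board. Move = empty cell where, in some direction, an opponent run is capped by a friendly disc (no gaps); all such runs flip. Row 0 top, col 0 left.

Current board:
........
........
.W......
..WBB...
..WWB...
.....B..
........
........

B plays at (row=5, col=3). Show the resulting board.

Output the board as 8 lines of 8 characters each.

Answer: ........
........
.W......
..WBB...
..WBB...
...B.B..
........
........

Derivation:
Place B at (5,3); scan 8 dirs for brackets.
Dir NW: opp run (4,2), next='.' -> no flip
Dir N: opp run (4,3) capped by B -> flip
Dir NE: first cell 'B' (not opp) -> no flip
Dir W: first cell '.' (not opp) -> no flip
Dir E: first cell '.' (not opp) -> no flip
Dir SW: first cell '.' (not opp) -> no flip
Dir S: first cell '.' (not opp) -> no flip
Dir SE: first cell '.' (not opp) -> no flip
All flips: (4,3)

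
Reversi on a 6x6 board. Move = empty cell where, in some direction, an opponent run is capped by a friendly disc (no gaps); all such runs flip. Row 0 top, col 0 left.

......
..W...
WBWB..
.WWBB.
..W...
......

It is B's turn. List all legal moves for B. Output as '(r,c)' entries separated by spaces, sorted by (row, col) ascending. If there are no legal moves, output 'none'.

(0,1): flips 1 -> legal
(0,2): no bracket -> illegal
(0,3): flips 1 -> legal
(1,0): no bracket -> illegal
(1,1): flips 1 -> legal
(1,3): no bracket -> illegal
(3,0): flips 2 -> legal
(4,0): no bracket -> illegal
(4,1): flips 2 -> legal
(4,3): flips 1 -> legal
(5,1): flips 1 -> legal
(5,2): no bracket -> illegal
(5,3): no bracket -> illegal

Answer: (0,1) (0,3) (1,1) (3,0) (4,1) (4,3) (5,1)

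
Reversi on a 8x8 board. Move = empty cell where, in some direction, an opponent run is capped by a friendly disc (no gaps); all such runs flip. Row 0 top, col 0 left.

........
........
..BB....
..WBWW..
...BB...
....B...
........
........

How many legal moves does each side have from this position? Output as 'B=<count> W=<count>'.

Answer: B=9 W=6

Derivation:
-- B to move --
(2,1): flips 1 -> legal
(2,4): flips 1 -> legal
(2,5): flips 1 -> legal
(2,6): flips 1 -> legal
(3,1): flips 1 -> legal
(3,6): flips 2 -> legal
(4,1): flips 1 -> legal
(4,2): flips 1 -> legal
(4,5): flips 1 -> legal
(4,6): no bracket -> illegal
B mobility = 9
-- W to move --
(1,1): no bracket -> illegal
(1,2): flips 2 -> legal
(1,3): no bracket -> illegal
(1,4): flips 1 -> legal
(2,1): no bracket -> illegal
(2,4): no bracket -> illegal
(3,1): no bracket -> illegal
(4,2): no bracket -> illegal
(4,5): no bracket -> illegal
(5,2): flips 1 -> legal
(5,3): flips 1 -> legal
(5,5): no bracket -> illegal
(6,3): no bracket -> illegal
(6,4): flips 2 -> legal
(6,5): flips 2 -> legal
W mobility = 6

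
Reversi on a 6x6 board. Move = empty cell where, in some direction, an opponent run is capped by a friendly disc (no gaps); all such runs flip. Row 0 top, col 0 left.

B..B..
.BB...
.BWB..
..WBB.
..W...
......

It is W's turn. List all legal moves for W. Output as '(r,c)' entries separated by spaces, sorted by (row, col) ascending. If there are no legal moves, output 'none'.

Answer: (0,2) (1,0) (1,4) (2,0) (2,4) (3,5) (4,4)

Derivation:
(0,1): no bracket -> illegal
(0,2): flips 1 -> legal
(0,4): no bracket -> illegal
(1,0): flips 1 -> legal
(1,3): no bracket -> illegal
(1,4): flips 1 -> legal
(2,0): flips 1 -> legal
(2,4): flips 2 -> legal
(2,5): no bracket -> illegal
(3,0): no bracket -> illegal
(3,1): no bracket -> illegal
(3,5): flips 2 -> legal
(4,3): no bracket -> illegal
(4,4): flips 1 -> legal
(4,5): no bracket -> illegal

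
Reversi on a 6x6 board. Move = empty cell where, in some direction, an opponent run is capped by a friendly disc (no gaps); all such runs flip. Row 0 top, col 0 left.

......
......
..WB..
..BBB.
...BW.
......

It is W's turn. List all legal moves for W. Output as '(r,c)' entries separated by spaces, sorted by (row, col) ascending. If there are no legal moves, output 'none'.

Answer: (2,4) (4,2)

Derivation:
(1,2): no bracket -> illegal
(1,3): no bracket -> illegal
(1,4): no bracket -> illegal
(2,1): no bracket -> illegal
(2,4): flips 2 -> legal
(2,5): no bracket -> illegal
(3,1): no bracket -> illegal
(3,5): no bracket -> illegal
(4,1): no bracket -> illegal
(4,2): flips 2 -> legal
(4,5): no bracket -> illegal
(5,2): no bracket -> illegal
(5,3): no bracket -> illegal
(5,4): no bracket -> illegal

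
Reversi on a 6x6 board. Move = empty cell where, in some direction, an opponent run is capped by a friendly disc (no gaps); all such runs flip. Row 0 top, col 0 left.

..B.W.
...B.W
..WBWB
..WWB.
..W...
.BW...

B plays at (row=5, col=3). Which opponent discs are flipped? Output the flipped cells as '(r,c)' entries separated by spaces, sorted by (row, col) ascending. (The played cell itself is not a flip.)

Answer: (5,2)

Derivation:
Dir NW: opp run (4,2), next='.' -> no flip
Dir N: first cell '.' (not opp) -> no flip
Dir NE: first cell '.' (not opp) -> no flip
Dir W: opp run (5,2) capped by B -> flip
Dir E: first cell '.' (not opp) -> no flip
Dir SW: edge -> no flip
Dir S: edge -> no flip
Dir SE: edge -> no flip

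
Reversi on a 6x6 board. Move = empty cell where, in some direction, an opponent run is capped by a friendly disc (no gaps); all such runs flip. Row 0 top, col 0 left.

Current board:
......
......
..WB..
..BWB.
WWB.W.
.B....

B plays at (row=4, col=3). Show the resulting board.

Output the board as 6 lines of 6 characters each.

Place B at (4,3); scan 8 dirs for brackets.
Dir NW: first cell 'B' (not opp) -> no flip
Dir N: opp run (3,3) capped by B -> flip
Dir NE: first cell 'B' (not opp) -> no flip
Dir W: first cell 'B' (not opp) -> no flip
Dir E: opp run (4,4), next='.' -> no flip
Dir SW: first cell '.' (not opp) -> no flip
Dir S: first cell '.' (not opp) -> no flip
Dir SE: first cell '.' (not opp) -> no flip
All flips: (3,3)

Answer: ......
......
..WB..
..BBB.
WWBBW.
.B....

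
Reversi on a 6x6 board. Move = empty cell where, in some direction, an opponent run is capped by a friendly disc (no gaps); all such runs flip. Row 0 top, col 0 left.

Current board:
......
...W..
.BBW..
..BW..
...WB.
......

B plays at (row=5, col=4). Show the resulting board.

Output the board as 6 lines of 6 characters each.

Answer: ......
...W..
.BBW..
..BW..
...BB.
....B.

Derivation:
Place B at (5,4); scan 8 dirs for brackets.
Dir NW: opp run (4,3) capped by B -> flip
Dir N: first cell 'B' (not opp) -> no flip
Dir NE: first cell '.' (not opp) -> no flip
Dir W: first cell '.' (not opp) -> no flip
Dir E: first cell '.' (not opp) -> no flip
Dir SW: edge -> no flip
Dir S: edge -> no flip
Dir SE: edge -> no flip
All flips: (4,3)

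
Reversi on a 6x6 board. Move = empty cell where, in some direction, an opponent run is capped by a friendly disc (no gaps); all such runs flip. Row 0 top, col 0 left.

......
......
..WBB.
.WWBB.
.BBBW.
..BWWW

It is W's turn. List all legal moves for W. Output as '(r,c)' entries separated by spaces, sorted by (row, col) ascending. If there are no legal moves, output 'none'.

(1,2): no bracket -> illegal
(1,3): flips 3 -> legal
(1,4): flips 3 -> legal
(1,5): no bracket -> illegal
(2,5): flips 2 -> legal
(3,0): no bracket -> illegal
(3,5): flips 2 -> legal
(4,0): flips 3 -> legal
(4,5): no bracket -> illegal
(5,0): flips 1 -> legal
(5,1): flips 2 -> legal

Answer: (1,3) (1,4) (2,5) (3,5) (4,0) (5,0) (5,1)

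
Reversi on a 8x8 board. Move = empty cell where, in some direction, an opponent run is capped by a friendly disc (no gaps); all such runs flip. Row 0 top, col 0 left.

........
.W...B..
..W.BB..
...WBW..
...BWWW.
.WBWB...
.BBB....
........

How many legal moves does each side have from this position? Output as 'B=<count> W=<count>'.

-- B to move --
(0,0): no bracket -> illegal
(0,1): no bracket -> illegal
(0,2): no bracket -> illegal
(1,0): no bracket -> illegal
(1,2): no bracket -> illegal
(1,3): no bracket -> illegal
(2,0): no bracket -> illegal
(2,1): no bracket -> illegal
(2,3): flips 1 -> legal
(2,6): flips 3 -> legal
(3,1): no bracket -> illegal
(3,2): flips 1 -> legal
(3,6): flips 2 -> legal
(3,7): no bracket -> illegal
(4,0): flips 1 -> legal
(4,1): flips 1 -> legal
(4,2): flips 1 -> legal
(4,7): flips 3 -> legal
(5,0): flips 1 -> legal
(5,5): flips 2 -> legal
(5,6): flips 1 -> legal
(5,7): flips 2 -> legal
(6,0): no bracket -> illegal
(6,4): no bracket -> illegal
B mobility = 12
-- W to move --
(0,4): no bracket -> illegal
(0,5): flips 2 -> legal
(0,6): flips 2 -> legal
(1,3): flips 1 -> legal
(1,4): flips 2 -> legal
(1,6): no bracket -> illegal
(2,3): flips 1 -> legal
(2,6): no bracket -> illegal
(3,2): no bracket -> illegal
(3,6): no bracket -> illegal
(4,1): no bracket -> illegal
(4,2): flips 1 -> legal
(5,0): no bracket -> illegal
(5,5): flips 1 -> legal
(6,0): no bracket -> illegal
(6,4): flips 1 -> legal
(6,5): no bracket -> illegal
(7,0): no bracket -> illegal
(7,1): flips 2 -> legal
(7,2): flips 2 -> legal
(7,3): flips 2 -> legal
(7,4): no bracket -> illegal
W mobility = 11

Answer: B=12 W=11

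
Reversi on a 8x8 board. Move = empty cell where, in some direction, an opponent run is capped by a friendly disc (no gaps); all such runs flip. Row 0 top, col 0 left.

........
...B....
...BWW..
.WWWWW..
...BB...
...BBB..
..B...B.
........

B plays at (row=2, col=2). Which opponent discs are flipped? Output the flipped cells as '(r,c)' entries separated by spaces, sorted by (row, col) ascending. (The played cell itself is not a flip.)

Answer: (3,3)

Derivation:
Dir NW: first cell '.' (not opp) -> no flip
Dir N: first cell '.' (not opp) -> no flip
Dir NE: first cell 'B' (not opp) -> no flip
Dir W: first cell '.' (not opp) -> no flip
Dir E: first cell 'B' (not opp) -> no flip
Dir SW: opp run (3,1), next='.' -> no flip
Dir S: opp run (3,2), next='.' -> no flip
Dir SE: opp run (3,3) capped by B -> flip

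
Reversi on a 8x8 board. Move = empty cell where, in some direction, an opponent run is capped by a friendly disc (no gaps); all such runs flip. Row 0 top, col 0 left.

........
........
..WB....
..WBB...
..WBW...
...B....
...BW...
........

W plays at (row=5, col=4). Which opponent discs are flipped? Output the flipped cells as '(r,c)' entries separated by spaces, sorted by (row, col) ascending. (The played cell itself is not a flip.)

Dir NW: opp run (4,3) capped by W -> flip
Dir N: first cell 'W' (not opp) -> no flip
Dir NE: first cell '.' (not opp) -> no flip
Dir W: opp run (5,3), next='.' -> no flip
Dir E: first cell '.' (not opp) -> no flip
Dir SW: opp run (6,3), next='.' -> no flip
Dir S: first cell 'W' (not opp) -> no flip
Dir SE: first cell '.' (not opp) -> no flip

Answer: (4,3)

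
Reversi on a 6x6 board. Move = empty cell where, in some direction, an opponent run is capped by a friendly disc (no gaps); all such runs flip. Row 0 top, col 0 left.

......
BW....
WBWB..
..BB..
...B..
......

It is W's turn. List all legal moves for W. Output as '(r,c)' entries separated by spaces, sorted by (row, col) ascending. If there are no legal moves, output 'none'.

Answer: (0,0) (2,4) (3,1) (4,2) (4,4)

Derivation:
(0,0): flips 1 -> legal
(0,1): no bracket -> illegal
(1,2): no bracket -> illegal
(1,3): no bracket -> illegal
(1,4): no bracket -> illegal
(2,4): flips 1 -> legal
(3,0): no bracket -> illegal
(3,1): flips 1 -> legal
(3,4): no bracket -> illegal
(4,1): no bracket -> illegal
(4,2): flips 1 -> legal
(4,4): flips 1 -> legal
(5,2): no bracket -> illegal
(5,3): no bracket -> illegal
(5,4): no bracket -> illegal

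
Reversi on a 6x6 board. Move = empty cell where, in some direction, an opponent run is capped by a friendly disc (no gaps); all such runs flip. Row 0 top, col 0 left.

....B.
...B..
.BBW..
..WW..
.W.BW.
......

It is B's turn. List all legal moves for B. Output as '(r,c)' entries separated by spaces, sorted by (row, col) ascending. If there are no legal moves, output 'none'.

Answer: (2,4) (4,2) (4,5) (5,5)

Derivation:
(1,2): no bracket -> illegal
(1,4): no bracket -> illegal
(2,4): flips 1 -> legal
(3,0): no bracket -> illegal
(3,1): no bracket -> illegal
(3,4): no bracket -> illegal
(3,5): no bracket -> illegal
(4,0): no bracket -> illegal
(4,2): flips 1 -> legal
(4,5): flips 1 -> legal
(5,0): no bracket -> illegal
(5,1): no bracket -> illegal
(5,2): no bracket -> illegal
(5,3): no bracket -> illegal
(5,4): no bracket -> illegal
(5,5): flips 2 -> legal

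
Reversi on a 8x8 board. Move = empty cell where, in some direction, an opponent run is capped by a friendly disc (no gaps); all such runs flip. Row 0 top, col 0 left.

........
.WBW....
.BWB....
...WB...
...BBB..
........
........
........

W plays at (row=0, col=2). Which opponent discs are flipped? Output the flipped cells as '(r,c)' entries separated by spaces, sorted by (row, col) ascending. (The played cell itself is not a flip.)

Answer: (1,2)

Derivation:
Dir NW: edge -> no flip
Dir N: edge -> no flip
Dir NE: edge -> no flip
Dir W: first cell '.' (not opp) -> no flip
Dir E: first cell '.' (not opp) -> no flip
Dir SW: first cell 'W' (not opp) -> no flip
Dir S: opp run (1,2) capped by W -> flip
Dir SE: first cell 'W' (not opp) -> no flip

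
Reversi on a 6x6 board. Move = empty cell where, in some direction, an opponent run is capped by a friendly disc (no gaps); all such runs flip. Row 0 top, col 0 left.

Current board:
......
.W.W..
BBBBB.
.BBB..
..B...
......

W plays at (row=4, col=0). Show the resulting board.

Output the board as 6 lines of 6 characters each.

Answer: ......
.W.W..
BBWBB.
.WBB..
W.B...
......

Derivation:
Place W at (4,0); scan 8 dirs for brackets.
Dir NW: edge -> no flip
Dir N: first cell '.' (not opp) -> no flip
Dir NE: opp run (3,1) (2,2) capped by W -> flip
Dir W: edge -> no flip
Dir E: first cell '.' (not opp) -> no flip
Dir SW: edge -> no flip
Dir S: first cell '.' (not opp) -> no flip
Dir SE: first cell '.' (not opp) -> no flip
All flips: (2,2) (3,1)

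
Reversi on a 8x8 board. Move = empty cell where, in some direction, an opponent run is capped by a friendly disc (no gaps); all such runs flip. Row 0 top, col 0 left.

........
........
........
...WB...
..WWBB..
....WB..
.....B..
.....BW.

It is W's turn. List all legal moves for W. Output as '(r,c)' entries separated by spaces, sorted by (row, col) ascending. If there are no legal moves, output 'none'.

(2,3): no bracket -> illegal
(2,4): flips 2 -> legal
(2,5): flips 1 -> legal
(3,5): flips 1 -> legal
(3,6): flips 1 -> legal
(4,6): flips 2 -> legal
(5,3): no bracket -> illegal
(5,6): flips 1 -> legal
(6,4): no bracket -> illegal
(6,6): flips 2 -> legal
(7,4): flips 1 -> legal

Answer: (2,4) (2,5) (3,5) (3,6) (4,6) (5,6) (6,6) (7,4)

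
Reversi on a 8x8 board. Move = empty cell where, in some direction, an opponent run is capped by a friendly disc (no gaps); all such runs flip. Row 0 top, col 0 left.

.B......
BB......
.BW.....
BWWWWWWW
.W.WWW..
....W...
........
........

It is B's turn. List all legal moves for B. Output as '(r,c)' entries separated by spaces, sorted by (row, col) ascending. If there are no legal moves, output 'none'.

Answer: (2,3) (5,1) (5,2) (5,5) (6,5)

Derivation:
(1,2): no bracket -> illegal
(1,3): no bracket -> illegal
(2,0): no bracket -> illegal
(2,3): flips 1 -> legal
(2,4): no bracket -> illegal
(2,5): no bracket -> illegal
(2,6): no bracket -> illegal
(2,7): no bracket -> illegal
(4,0): no bracket -> illegal
(4,2): no bracket -> illegal
(4,6): no bracket -> illegal
(4,7): no bracket -> illegal
(5,0): no bracket -> illegal
(5,1): flips 2 -> legal
(5,2): flips 1 -> legal
(5,3): no bracket -> illegal
(5,5): flips 3 -> legal
(5,6): no bracket -> illegal
(6,3): no bracket -> illegal
(6,4): no bracket -> illegal
(6,5): flips 3 -> legal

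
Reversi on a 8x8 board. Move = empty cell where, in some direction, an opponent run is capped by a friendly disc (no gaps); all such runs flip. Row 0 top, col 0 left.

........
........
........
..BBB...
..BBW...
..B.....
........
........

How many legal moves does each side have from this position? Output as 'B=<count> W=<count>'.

-- B to move --
(3,5): no bracket -> illegal
(4,5): flips 1 -> legal
(5,3): no bracket -> illegal
(5,4): flips 1 -> legal
(5,5): flips 1 -> legal
B mobility = 3
-- W to move --
(2,1): no bracket -> illegal
(2,2): flips 1 -> legal
(2,3): no bracket -> illegal
(2,4): flips 1 -> legal
(2,5): no bracket -> illegal
(3,1): no bracket -> illegal
(3,5): no bracket -> illegal
(4,1): flips 2 -> legal
(4,5): no bracket -> illegal
(5,1): no bracket -> illegal
(5,3): no bracket -> illegal
(5,4): no bracket -> illegal
(6,1): no bracket -> illegal
(6,2): no bracket -> illegal
(6,3): no bracket -> illegal
W mobility = 3

Answer: B=3 W=3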